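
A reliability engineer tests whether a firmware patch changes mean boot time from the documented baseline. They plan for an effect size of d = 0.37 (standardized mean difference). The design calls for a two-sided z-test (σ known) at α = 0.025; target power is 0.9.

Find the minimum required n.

n = 91

Set Φ(δ − 2.241) = 0.9; then δ − 2.241 = Φ⁻¹(0.9) = 1.282, giving δ = 3.523.
(The Φ(−δ − z_{α/2}) term is vanishingly small for δ > 0 and is dropped in the standard sample-size formula.)
δ = d·√n ⇒ n = (δ/d)² = (3.523 / 0.37)² = 90.66.
Round up to the next whole unit.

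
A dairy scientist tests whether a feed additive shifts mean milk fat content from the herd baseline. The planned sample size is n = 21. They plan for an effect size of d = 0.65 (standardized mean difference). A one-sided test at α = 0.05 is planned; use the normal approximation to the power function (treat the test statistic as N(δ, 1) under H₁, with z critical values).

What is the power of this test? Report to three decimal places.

Power ≈ 0.909

Noncentrality parameter: δ = d·√n = 0.65 × √21 = 2.9787
Critical value for a one-sided test at α = 0.05: z_α = 1.645.
Power = Φ(δ − 1.645) = Φ(1.334) = 0.9089.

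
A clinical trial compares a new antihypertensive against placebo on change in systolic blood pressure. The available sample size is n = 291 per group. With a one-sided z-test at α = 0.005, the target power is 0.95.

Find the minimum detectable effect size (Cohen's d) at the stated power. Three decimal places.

Required noncentrality: δ = z_{0.005} + z_{0.05} = 2.576 + 1.645 = 4.221.
δ = d·√(n/2) ⇒ d = δ/√(n/2) = 4.221/√(291/2) = 0.3499.

d ≈ 0.350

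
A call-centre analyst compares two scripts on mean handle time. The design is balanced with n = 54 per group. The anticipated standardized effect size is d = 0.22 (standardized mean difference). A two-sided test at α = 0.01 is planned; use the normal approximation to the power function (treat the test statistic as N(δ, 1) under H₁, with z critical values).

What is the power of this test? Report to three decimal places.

Noncentrality parameter: δ = d·√(n/2) = 0.22 × √(54/2) = 1.1432
Critical value for a two-sided test at α = 0.01: z_{α/2} = 2.576.
Power = Φ(δ − 2.576) + Φ(−δ − 2.576) = Φ(-1.433) + Φ(-3.719) = 0.0760 + 0.0001 = 0.0761.

Power ≈ 0.076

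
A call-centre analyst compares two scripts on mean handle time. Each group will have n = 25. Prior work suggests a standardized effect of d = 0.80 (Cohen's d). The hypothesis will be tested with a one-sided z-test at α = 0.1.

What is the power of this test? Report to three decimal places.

Noncentrality parameter: λ = d·√(n/2) = 0.80 × √(25/2) = 2.8284
Critical value for a one-sided test at α = 0.1: z_α = 1.282.
Power = Φ(λ − 1.282) = Φ(1.547) = 0.9391.

Power ≈ 0.939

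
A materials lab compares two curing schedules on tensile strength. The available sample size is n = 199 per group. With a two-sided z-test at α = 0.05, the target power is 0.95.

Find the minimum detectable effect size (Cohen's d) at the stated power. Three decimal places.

Required noncentrality: δ = z_{0.025} + z_{0.05} = 1.960 + 1.645 = 3.605.
(Lower-tail contribution to power is negligible for δ > 0.)
δ = d·√(n/2) ⇒ d = δ/√(n/2) = 3.605/√(199/2) = 0.3614.

d ≈ 0.361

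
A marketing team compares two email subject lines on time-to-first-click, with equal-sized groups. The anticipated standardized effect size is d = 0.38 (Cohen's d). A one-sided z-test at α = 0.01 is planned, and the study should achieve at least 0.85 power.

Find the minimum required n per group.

Set Φ(δ − 2.326) = 0.85; then δ − 2.326 = Φ⁻¹(0.85) = 1.036, giving δ = 3.363.
δ = d·√(n/2) ⇒ n = 2(δ/d)² = 2 × (3.363 / 0.38)² = 156.62.
Rounding up, n = 157 per group.

n = 157 per group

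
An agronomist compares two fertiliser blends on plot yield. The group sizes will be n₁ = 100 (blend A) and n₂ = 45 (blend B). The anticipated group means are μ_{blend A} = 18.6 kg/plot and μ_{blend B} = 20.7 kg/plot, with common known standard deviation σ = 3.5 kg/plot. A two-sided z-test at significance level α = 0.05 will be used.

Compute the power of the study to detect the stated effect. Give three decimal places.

Standardized effect: d = |μ_{blend A} − μ_{blend B}| / σ = |18.6 − 20.7| / 3.5 = 0.6000
Noncentrality parameter: δ = d / √(1/n₁ + 1/n₂) = 0.6000 / √(1/100 + 1/45) = 3.3425
Two-sided α = 0.05 → critical value z_{0.025} = 1.960.
Power = Φ(δ − 1.960) + Φ(−δ − 1.960) = Φ(1.383) + Φ(-5.302) = 0.9166 + 0.0000 = 0.9166.

Power ≈ 0.917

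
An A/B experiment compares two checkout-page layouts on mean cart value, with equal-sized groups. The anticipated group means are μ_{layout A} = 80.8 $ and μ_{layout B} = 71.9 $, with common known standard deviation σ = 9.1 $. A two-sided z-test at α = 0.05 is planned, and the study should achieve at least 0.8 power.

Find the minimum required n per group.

n = 17 per group

Standardized effect: d = |μ_{layout A} − μ_{layout B}| / σ = |80.8 − 71.9| / 9.1 = 0.9780
Set Φ(δ − 1.960) = 0.8; then δ − 1.960 = Φ⁻¹(0.8) = 0.842, giving δ = 2.802.
(Ignoring the negligible lower-tail rejection probability gives the usual closed-form inversion.)
δ = d·√(n/2) ⇒ n = 2(δ/d)² = 2 × (2.802 / 0.9780)² = 16.41.
Rounding up, n = 17 per group.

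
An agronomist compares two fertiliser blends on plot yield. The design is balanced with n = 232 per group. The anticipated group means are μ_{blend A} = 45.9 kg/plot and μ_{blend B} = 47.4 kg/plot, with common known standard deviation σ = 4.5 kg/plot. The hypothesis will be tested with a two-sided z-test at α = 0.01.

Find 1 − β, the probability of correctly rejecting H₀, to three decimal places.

Standardized effect: d = |μ_{blend A} − μ_{blend B}| / σ = |45.9 − 47.4| / 4.5 = 0.3333
Noncentrality parameter: δ = d·√(n/2) = 0.3333 × √(232/2) = 3.5901
Two-sided α = 0.01 → critical value z_{0.005} = 2.576.
Power = Φ(δ − 2.576) + Φ(−δ − 2.576) = Φ(1.014) + Φ(-6.166) = 0.8448 + 0.0000 = 0.8448.

Power ≈ 0.845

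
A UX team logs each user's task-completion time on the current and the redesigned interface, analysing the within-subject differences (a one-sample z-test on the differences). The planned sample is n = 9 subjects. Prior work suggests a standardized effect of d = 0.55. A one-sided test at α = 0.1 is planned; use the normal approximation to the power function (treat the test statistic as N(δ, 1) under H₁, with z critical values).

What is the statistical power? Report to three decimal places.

Noncentrality parameter: λ = d·√n = 0.55 × √9 = 1.6500
Critical value for a one-sided test at α = 0.1: z_α = 1.282.
Power = P(Z > 1.282 − λ) = Φ(0.368) = 0.6437.

Power ≈ 0.644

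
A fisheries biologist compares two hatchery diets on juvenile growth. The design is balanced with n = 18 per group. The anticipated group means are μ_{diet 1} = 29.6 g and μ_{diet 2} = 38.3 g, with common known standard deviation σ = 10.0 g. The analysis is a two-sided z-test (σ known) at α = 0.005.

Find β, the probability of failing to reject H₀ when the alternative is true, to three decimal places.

β ≈ 0.578

Standardized effect: d = |μ_{diet 1} − μ_{diet 2}| / σ = |29.6 − 38.3| / 10.0 = 0.8700
Noncentrality parameter: δ = d·√(n/2) = 0.8700 × √(18/2) = 2.6100
Critical value for a two-sided test at α = 0.005: z_{α/2} = 2.807.
Power = Φ(δ − 2.807) + Φ(−δ − 2.807) = Φ(-0.197) + Φ(-5.417) = 0.4219 + 0.0000 = 0.4219.
Type II error: β = 1 − power = 1 − 0.4219 = 0.5781.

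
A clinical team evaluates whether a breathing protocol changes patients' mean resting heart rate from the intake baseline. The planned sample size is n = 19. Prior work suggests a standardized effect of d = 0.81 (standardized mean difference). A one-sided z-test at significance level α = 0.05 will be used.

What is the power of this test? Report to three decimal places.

Noncentrality parameter: λ = d·√n = 0.81 × √19 = 3.5307
One-sided α = 0.05 → critical value z_{0.05} = 1.645.
Power = P(Z > 1.645 − λ) = Φ(1.886) = 0.9703.

Power ≈ 0.970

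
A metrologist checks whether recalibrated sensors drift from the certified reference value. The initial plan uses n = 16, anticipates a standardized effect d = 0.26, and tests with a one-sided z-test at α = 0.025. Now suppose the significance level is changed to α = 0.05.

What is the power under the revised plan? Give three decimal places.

δ = d·√n = 0.26 × √16 = 1.0400 (unchanged). New critical value: z_{0.05} = 1.645.
Revised power = P(Z > 1.645 − δ) = Φ(-0.605) = 0.2726.

Power ≈ 0.273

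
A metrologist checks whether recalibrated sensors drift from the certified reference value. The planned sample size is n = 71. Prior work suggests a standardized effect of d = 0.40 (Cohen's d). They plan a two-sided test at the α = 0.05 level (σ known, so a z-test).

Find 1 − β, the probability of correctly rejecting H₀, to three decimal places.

Noncentrality parameter: δ = d·√n = 0.40 × √71 = 3.3705
Two-sided α = 0.05 → critical value z_{0.025} = 1.960.
Power = Φ(δ − 1.960) + Φ(−δ − 1.960) = Φ(1.410) + Φ(-5.330) = 0.9208 + 0.0000 = 0.9208.

Power ≈ 0.921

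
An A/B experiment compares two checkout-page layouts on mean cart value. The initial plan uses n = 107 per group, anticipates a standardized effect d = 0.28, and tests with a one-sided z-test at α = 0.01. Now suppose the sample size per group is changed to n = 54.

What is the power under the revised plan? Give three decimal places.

Power ≈ 0.192

With n = 54 per group: δ = d·√(n/2) = 0.28 × √(54/2) = 1.4549. Critical value z_{0.01} = 2.326.
Revised power = Φ(δ − 2.326) = Φ(-0.871) = 0.1918.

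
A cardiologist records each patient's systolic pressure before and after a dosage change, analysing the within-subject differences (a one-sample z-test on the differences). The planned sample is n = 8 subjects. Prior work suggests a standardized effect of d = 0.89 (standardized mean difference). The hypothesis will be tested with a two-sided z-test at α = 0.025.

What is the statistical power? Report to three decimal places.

Power ≈ 0.609

Noncentrality parameter: δ = d·√n = 0.89 × √8 = 2.5173
Two-sided α = 0.025 → critical value z_{0.0125} = 2.241.
Power = Φ(δ − 2.241) + Φ(−δ − 2.241) = Φ(0.276) + Φ(-4.759) = 0.6087 + 0.0000 = 0.6087.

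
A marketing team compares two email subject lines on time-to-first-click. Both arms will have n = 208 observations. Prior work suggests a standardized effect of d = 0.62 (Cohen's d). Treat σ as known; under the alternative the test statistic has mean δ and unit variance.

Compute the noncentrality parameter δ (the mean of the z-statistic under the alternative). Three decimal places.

δ = d·√(n/2) = 0.62 × √(208/2) = 6.3228

δ ≈ 6.323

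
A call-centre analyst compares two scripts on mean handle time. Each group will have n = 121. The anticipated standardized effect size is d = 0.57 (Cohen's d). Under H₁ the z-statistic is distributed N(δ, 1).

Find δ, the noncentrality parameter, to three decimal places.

The noncentrality parameter scales effect size by the design's sample-size factor: δ = d·√(n/2) = 0.57 × √(121/2) = 4.4336

δ ≈ 4.434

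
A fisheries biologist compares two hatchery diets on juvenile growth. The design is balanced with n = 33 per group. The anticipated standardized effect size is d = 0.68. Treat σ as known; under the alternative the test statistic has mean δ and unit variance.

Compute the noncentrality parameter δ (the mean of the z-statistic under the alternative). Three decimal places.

δ ≈ 2.762

The noncentrality parameter scales effect size by the design's sample-size factor: δ = d·√(n/2) = 0.68 × √(33/2) = 2.7622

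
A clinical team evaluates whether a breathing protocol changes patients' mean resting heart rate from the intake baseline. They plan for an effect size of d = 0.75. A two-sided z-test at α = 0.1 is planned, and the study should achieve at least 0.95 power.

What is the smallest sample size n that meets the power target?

Set Φ(δ − 1.645) = 0.95; then δ − 1.645 = Φ⁻¹(0.95) = 1.645, giving δ = 3.290.
(The Φ(−δ − z_{α/2}) term is vanishingly small for δ > 0 and is dropped in the standard sample-size formula.)
δ = d·√n ⇒ n = (δ/d)² = (3.290 / 0.75)² = 19.24.
Round up to the next whole unit.

n = 20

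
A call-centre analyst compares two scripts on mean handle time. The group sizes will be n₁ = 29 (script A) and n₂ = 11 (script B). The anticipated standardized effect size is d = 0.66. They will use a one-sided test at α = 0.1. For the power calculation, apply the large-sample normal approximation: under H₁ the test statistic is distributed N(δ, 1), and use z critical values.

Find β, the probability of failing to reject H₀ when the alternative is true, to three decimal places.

β ≈ 0.280

Noncentrality parameter: δ = d / √(1/n₁ + 1/n₂) = 0.66 / √(1/29 + 1/11) = 1.8638
One-sided α = 0.1 → critical value z_{0.1} = 1.282.
Power = P(Z > 1.282 − δ) = Φ(0.582) = 0.7198.
Type II error: β = 1 − power = 1 − 0.7198 = 0.2802.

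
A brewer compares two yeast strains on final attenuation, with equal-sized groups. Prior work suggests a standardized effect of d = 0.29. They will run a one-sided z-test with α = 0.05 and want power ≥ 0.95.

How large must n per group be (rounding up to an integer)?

Set Φ(δ − 1.645) = 0.95; then δ − 1.645 = Φ⁻¹(0.95) = 1.645, giving δ = 3.290.
δ = d·√(n/2) ⇒ n = 2(δ/d)² = 2 × (3.290 / 0.29)² = 257.36.
Round up to the next whole unit.

n = 258 per group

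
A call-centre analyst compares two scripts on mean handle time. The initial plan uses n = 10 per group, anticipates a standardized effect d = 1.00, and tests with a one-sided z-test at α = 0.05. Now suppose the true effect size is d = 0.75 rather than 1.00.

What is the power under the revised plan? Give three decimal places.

With d = 0.75: δ = d·√(n/2) = 0.75 × √(10/2) = 1.6771. Critical value z_{0.05} = 1.645.
Revised power = Φ(δ − 1.645) = Φ(0.032) = 0.5128.

Power ≈ 0.513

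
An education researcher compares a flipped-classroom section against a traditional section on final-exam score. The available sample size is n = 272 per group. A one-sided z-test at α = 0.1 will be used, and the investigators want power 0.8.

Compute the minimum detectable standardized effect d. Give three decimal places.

d ≈ 0.182

Need Φ(δ − 1.282) = 0.8, so δ = 1.282 + 0.842 = 2.123.
δ = d·√(n/2) ⇒ d = δ/√(n/2) = 2.123/√(272/2) = 0.1821.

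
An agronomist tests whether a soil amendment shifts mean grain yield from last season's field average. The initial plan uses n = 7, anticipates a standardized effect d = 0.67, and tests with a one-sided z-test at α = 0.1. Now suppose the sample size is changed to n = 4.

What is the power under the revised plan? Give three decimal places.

Power ≈ 0.523

With n = 4: δ = d·√n = 0.67 × √4 = 1.3400. Critical value z_{0.1} = 1.282.
Revised power = Φ(δ − 1.282) = Φ(0.058) = 0.5233.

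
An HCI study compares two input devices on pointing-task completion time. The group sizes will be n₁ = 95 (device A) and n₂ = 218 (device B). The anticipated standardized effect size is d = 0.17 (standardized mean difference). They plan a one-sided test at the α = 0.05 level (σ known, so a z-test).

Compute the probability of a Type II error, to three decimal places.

β ≈ 0.603

Noncentrality parameter: δ = d / √(1/n₁ + 1/n₂) = 0.17 / √(1/95 + 1/218) = 1.3828
Critical value for a one-sided test at α = 0.05: z_α = 1.645.
Power = Φ(δ − 1.645) = Φ(-0.262) = 0.3966.
Type II error: β = 1 − power = 1 − 0.3966 = 0.6034.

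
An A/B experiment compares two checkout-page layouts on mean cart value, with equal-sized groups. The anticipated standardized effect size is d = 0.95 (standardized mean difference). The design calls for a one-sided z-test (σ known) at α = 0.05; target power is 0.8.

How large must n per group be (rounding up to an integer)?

For power 0.8 need Φ(δ − z_{0.05}) = 0.8, so δ = z_{0.05} + z_{0.20} = 1.645 + 0.842 = 2.486.
δ = d·√(n/2) ⇒ n = 2(δ/d)² = 2 × (2.486 / 0.95)² = 13.70.
Round up to the next whole unit.

n = 14 per group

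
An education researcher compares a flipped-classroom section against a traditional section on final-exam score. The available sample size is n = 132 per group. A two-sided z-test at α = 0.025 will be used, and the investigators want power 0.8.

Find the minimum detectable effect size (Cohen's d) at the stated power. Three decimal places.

Required noncentrality: δ = z_{0.0125} + z_{0.20} = 2.241 + 0.842 = 3.083.
(Lower-tail contribution to power is negligible for δ > 0.)
δ = d·√(n/2) ⇒ d = δ/√(n/2) = 3.083/√(132/2) = 0.3795.

d ≈ 0.379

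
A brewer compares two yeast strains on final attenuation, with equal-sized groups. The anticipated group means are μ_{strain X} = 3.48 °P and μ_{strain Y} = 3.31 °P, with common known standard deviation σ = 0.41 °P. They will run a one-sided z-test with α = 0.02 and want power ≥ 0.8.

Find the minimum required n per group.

Standardized effect: d = |μ_{strain X} − μ_{strain Y}| / σ = |3.48 − 3.31| / 0.41 = 0.4146
For power 0.8 need Φ(δ − z_{0.02}) = 0.8, so δ = z_{0.02} + z_{0.20} = 2.054 + 0.842 = 2.895.
δ = d·√(n/2) ⇒ n = 2(δ/d)² = 2 × (2.895 / 0.4146)² = 97.52.
Rounding up, n = 98 per group.

n = 98 per group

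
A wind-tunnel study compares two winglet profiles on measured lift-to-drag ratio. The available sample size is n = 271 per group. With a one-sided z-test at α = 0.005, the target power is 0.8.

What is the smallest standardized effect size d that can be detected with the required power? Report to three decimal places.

Need Φ(δ − 2.576) = 0.8, so δ = 2.576 + 0.842 = 3.417.
δ = d·√(n/2) ⇒ d = δ/√(n/2) = 3.417/√(271/2) = 0.2936.

d ≈ 0.294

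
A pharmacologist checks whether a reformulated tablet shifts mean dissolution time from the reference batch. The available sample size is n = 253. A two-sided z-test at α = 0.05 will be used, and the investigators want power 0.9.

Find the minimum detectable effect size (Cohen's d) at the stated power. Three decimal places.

Need Φ(δ − 1.960) = 0.9, so δ = 1.960 + 1.282 = 3.242.
(Lower-tail contribution to power is negligible for δ > 0.)
δ = d·√n ⇒ d = δ/√n = 3.242/√253 = 0.2038.

d ≈ 0.204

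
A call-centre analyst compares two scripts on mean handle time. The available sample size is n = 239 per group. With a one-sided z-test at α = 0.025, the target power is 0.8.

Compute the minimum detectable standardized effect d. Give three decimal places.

d ≈ 0.256

Need Φ(δ − 1.960) = 0.8, so δ = 1.960 + 0.842 = 2.802.
δ = d·√(n/2) ⇒ d = δ/√(n/2) = 2.802/√(239/2) = 0.2563.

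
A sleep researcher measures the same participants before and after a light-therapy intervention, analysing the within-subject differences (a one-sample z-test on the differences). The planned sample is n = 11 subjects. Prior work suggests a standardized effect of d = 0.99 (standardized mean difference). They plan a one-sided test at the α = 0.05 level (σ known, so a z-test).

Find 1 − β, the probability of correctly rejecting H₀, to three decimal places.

Power ≈ 0.949

Noncentrality parameter: δ = d·√n = 0.99 × √11 = 3.2835
Critical value for a one-sided test at α = 0.05: z_α = 1.645.
Power = Φ(δ − 1.645) = Φ(1.639) = 0.9494.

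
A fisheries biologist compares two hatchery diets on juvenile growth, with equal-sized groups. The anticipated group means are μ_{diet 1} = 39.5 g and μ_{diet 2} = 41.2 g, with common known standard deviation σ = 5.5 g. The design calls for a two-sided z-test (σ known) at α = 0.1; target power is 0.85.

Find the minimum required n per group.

Standardized effect: d = |μ_{diet 1} − μ_{diet 2}| / σ = |39.5 − 41.2| / 5.5 = 0.3091
For power 0.85 need Φ(δ − z_{0.05}) = 0.85, so δ = z_{0.05} + z_{0.15} = 1.645 + 1.036 = 2.681.
(The Φ(−δ − z_{α/2}) term is vanishingly small for δ > 0 and is dropped in the standard sample-size formula.)
δ = d·√(n/2) ⇒ n = 2(δ/d)² = 2 × (2.681 / 0.3091)² = 150.50.
Rounding up, n = 151 per group.

n = 151 per group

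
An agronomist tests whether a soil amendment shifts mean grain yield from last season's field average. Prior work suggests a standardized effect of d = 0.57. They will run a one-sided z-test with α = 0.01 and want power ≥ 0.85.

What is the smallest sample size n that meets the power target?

For power 0.85 need Φ(δ − z_{0.01}) = 0.85, so δ = z_{0.01} + z_{0.15} = 2.326 + 1.036 = 3.363.
δ = d·√n ⇒ n = (δ/d)² = (3.363 / 0.57)² = 34.81.
Round up to the next whole unit.

n = 35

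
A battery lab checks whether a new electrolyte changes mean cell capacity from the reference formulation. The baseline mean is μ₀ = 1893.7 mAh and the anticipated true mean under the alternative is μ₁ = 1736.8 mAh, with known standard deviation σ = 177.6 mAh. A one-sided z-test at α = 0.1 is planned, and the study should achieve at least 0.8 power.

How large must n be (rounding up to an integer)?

n = 6

Standardized effect: d = |μ₁ − μ₀| / σ = |1736.8 − 1893.7| / 177.6 = 0.8834
For power 0.8 need Φ(δ − z_{0.1}) = 0.8, so δ = z_{0.1} + z_{0.20} = 1.282 + 0.842 = 2.123.
δ = d·√n ⇒ n = (δ/d)² = (2.123 / 0.8834)² = 5.78.
Round up to the next whole unit.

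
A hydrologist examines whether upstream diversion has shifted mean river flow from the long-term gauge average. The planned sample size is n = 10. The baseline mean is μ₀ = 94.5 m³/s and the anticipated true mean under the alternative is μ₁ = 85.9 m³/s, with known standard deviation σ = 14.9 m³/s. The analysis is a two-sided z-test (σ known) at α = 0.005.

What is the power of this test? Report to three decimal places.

Power ≈ 0.163

Standardized effect: d = |μ₁ − μ₀| / σ = |85.9 − 94.5| / 14.9 = 0.5772
Noncentrality parameter: δ = d·√n = 0.5772 × √10 = 1.8252
Critical value for a two-sided test at α = 0.005: z_{α/2} = 2.807.
Power = Φ(δ − 2.807) + Φ(−δ − 2.807) = Φ(-0.982) + Φ(-4.632) = 0.1631 + 0.0000 = 0.1631.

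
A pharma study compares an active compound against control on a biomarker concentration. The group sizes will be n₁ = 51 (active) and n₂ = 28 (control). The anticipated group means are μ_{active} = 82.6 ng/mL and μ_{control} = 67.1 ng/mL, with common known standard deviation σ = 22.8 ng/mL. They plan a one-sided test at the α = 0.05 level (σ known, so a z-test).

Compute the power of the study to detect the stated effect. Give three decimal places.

Standardized effect: d = |μ_{active} − μ_{control}| / σ = |82.6 − 67.1| / 22.8 = 0.6798
Noncentrality parameter: δ = d / √(1/n₁ + 1/n₂) = 0.6798 / √(1/51 + 1/28) = 2.8903
One-sided α = 0.05 → critical value z_{0.05} = 1.645.
Power = P(Z > 1.645 − δ) = Φ(1.245) = 0.8935.

Power ≈ 0.894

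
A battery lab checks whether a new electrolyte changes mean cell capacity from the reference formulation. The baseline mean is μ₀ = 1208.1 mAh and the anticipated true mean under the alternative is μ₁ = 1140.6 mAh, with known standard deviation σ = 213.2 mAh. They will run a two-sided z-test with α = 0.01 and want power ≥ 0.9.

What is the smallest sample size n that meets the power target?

n = 149

Standardized effect: d = |μ₁ − μ₀| / σ = |1140.6 − 1208.1| / 213.2 = 0.3166
For power 0.9 need Φ(δ − z_{0.005}) = 0.9, so δ = z_{0.005} + z_{0.10} = 2.576 + 1.282 = 3.857.
(For δ > 0 the lower-tail rejection region contributes negligibly to power, so the one-term inversion is standard.)
δ = d·√n ⇒ n = (δ/d)² = (3.857 / 0.3166)² = 148.44.
Round up to the next whole unit.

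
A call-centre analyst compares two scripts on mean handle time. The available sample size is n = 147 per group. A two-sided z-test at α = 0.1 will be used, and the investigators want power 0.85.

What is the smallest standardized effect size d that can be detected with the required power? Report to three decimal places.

d ≈ 0.313

Need Φ(δ − 1.645) = 0.85, so δ = 1.645 + 1.036 = 2.681.
(Lower-tail contribution to power is negligible for δ > 0.)
δ = d·√(n/2) ⇒ d = δ/√(n/2) = 2.681/√(147/2) = 0.3128.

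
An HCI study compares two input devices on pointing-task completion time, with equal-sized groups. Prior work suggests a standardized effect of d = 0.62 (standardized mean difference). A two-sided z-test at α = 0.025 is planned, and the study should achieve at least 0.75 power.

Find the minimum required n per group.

Set Φ(δ − 2.241) = 0.75; then δ − 2.241 = Φ⁻¹(0.75) = 0.674, giving δ = 2.916.
(For δ > 0 the lower-tail rejection region contributes negligibly to power, so the one-term inversion is standard.)
δ = d·√(n/2) ⇒ n = 2(δ/d)² = 2 × (2.916 / 0.62)² = 44.24.
Round up to the next whole unit.

n = 45 per group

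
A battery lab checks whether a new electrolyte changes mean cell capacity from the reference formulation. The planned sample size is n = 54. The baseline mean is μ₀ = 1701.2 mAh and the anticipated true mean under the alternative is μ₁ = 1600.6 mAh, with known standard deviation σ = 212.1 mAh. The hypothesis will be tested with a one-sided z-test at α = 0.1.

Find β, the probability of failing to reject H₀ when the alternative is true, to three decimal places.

β ≈ 0.014

Standardized effect: d = |μ₁ − μ₀| / σ = |1600.6 − 1701.2| / 212.1 = 0.4743
Noncentrality parameter: δ = d·√n = 0.4743 × √54 = 3.4854
Critical value for a one-sided test at α = 0.1: z_α = 1.282.
Power = P(Z > 1.282 − δ) = Φ(2.204) = 0.9862.
Type II error: β = 1 − power = 1 − 0.9862 = 0.0138.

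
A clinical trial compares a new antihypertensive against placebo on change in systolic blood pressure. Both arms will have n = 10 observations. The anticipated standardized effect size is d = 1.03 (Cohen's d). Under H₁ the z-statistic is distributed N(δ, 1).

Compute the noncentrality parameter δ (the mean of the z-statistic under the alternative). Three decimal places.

δ ≈ 2.303

The noncentrality parameter scales effect size by the design's sample-size factor: δ = d·√(n/2) = 1.03 × √(10/2) = 2.3032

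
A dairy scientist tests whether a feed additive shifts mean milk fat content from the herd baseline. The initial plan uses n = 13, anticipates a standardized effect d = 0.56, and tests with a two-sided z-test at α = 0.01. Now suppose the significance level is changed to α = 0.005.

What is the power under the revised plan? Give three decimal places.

Power ≈ 0.215

δ = d·√n = 0.56 × √13 = 2.0191 (unchanged). New critical value: z_{0.0025} = 2.807.
Revised power = Φ(δ − 2.807) + Φ(−δ − 2.807) = Φ(-0.788) + Φ(-4.826) = 0.2154 + 0.0000 = 0.2154.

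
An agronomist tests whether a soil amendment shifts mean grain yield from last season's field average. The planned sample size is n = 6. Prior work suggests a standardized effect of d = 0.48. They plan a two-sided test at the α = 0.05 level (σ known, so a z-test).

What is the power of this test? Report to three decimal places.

Power ≈ 0.217

Noncentrality parameter: δ = d·√n = 0.48 × √6 = 1.1758
Two-sided α = 0.05 → critical value z_{0.025} = 1.960.
Power = Φ(δ − 1.960) + Φ(−δ − 1.960) = Φ(-0.784) + Φ(-3.136) = 0.2165 + 0.0009 = 0.2173.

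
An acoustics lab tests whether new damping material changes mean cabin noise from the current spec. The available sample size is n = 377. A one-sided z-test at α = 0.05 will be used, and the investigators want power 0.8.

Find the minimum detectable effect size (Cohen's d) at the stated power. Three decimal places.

Required noncentrality: δ = z_{0.05} + z_{0.20} = 1.645 + 0.842 = 2.486.
δ = d·√n ⇒ d = δ/√n = 2.486/√377 = 0.1281.

d ≈ 0.128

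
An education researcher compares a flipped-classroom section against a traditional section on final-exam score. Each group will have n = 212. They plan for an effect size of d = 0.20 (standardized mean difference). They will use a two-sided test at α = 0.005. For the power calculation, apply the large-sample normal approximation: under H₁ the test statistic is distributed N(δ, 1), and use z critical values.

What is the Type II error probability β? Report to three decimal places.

Noncentrality parameter: δ = d·√(n/2) = 0.20 × √(212/2) = 2.0591
Critical value for a two-sided test at α = 0.005: z_{α/2} = 2.807.
Power = Φ(δ − 2.807) + Φ(−δ − 2.807) = Φ(-0.748) + Φ(-4.866) = 0.2273 + 0.0000 = 0.2273.
Type II error: β = 1 − power = 1 − 0.2273 = 0.7727.

β ≈ 0.773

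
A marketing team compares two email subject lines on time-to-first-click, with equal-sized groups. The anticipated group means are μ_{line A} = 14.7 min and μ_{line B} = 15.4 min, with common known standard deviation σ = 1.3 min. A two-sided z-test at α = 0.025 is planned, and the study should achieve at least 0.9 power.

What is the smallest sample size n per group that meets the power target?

Standardized effect: d = |μ_{line A} − μ_{line B}| / σ = |14.7 − 15.4| / 1.3 = 0.5385
Set Φ(δ − 2.241) = 0.9; then δ − 2.241 = Φ⁻¹(0.9) = 1.282, giving δ = 3.523.
(Ignoring the negligible lower-tail rejection probability gives the usual closed-form inversion.)
δ = d·√(n/2) ⇒ n = 2(δ/d)² = 2 × (3.523 / 0.5385)² = 85.61.
Round up to the next whole unit.

n = 86 per group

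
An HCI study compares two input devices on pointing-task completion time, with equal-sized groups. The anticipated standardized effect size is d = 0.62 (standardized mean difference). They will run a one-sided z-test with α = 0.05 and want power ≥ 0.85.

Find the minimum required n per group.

n = 38 per group

Set Φ(δ − 1.645) = 0.85; then δ − 1.645 = Φ⁻¹(0.85) = 1.036, giving δ = 2.681.
δ = d·√(n/2) ⇒ n = 2(δ/d)² = 2 × (2.681 / 0.62)² = 37.41.
Rounding up, n = 38 per group.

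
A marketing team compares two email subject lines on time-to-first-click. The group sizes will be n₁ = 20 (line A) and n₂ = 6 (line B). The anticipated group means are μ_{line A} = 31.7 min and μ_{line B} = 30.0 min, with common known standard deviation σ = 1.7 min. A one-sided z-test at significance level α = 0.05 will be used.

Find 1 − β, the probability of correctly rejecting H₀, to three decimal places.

Standardized effect: d = |μ_{line A} − μ_{line B}| / σ = |31.7 − 30.0| / 1.7 = 1.0000
Noncentrality parameter: δ = d / √(1/n₁ + 1/n₂) = 1.0000 / √(1/20 + 1/6) = 2.1483
One-sided α = 0.05 → critical value z_{0.05} = 1.645.
Power = Φ(δ − 1.645) = Φ(0.503) = 0.6927.

Power ≈ 0.693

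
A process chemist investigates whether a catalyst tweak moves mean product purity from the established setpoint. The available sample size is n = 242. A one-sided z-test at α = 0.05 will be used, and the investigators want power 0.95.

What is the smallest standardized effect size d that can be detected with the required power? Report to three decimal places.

d ≈ 0.211

Required noncentrality: δ = z_{0.05} + z_{0.05} = 1.645 + 1.645 = 3.290.
δ = d·√n ⇒ d = δ/√n = 3.290/√242 = 0.2115.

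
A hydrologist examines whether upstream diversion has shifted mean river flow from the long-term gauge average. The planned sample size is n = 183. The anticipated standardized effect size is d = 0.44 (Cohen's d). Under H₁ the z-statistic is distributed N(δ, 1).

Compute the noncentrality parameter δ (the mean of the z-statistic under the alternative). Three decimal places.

δ ≈ 5.952

δ = d·√n = 0.44 × √183 = 5.9522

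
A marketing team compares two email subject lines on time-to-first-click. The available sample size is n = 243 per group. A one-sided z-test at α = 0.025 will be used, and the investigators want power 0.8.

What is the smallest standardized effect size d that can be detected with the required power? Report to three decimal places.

Required noncentrality: δ = z_{0.025} + z_{0.20} = 1.960 + 0.842 = 2.802.
δ = d·√(n/2) ⇒ d = δ/√(n/2) = 2.802/√(243/2) = 0.2542.

d ≈ 0.254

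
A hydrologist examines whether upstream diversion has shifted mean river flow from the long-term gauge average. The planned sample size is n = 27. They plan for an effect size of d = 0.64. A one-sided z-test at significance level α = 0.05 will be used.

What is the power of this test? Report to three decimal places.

Noncentrality parameter: δ = d·√n = 0.64 × √27 = 3.3255
One-sided α = 0.05 → critical value z_{0.05} = 1.645.
Power = P(Z > 1.645 − δ) = Φ(1.681) = 0.9536.

Power ≈ 0.954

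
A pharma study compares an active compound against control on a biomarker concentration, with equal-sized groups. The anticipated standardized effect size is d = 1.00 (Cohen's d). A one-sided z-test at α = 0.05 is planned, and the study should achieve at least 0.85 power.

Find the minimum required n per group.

n = 15 per group

For power 0.85 need Φ(δ − z_{0.05}) = 0.85, so δ = z_{0.05} + z_{0.15} = 1.645 + 1.036 = 2.681.
δ = d·√(n/2) ⇒ n = 2(δ/d)² = 2 × (2.681 / 1.00)² = 14.38.
Round up to the next whole unit.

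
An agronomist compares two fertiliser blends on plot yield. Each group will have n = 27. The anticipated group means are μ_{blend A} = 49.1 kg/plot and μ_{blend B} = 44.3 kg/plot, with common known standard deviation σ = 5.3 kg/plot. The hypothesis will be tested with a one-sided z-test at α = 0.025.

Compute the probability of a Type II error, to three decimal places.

Standardized effect: d = |μ_{blend A} − μ_{blend B}| / σ = |49.1 − 44.3| / 5.3 = 0.9057
Noncentrality parameter: δ = d·√(n/2) = 0.9057 × √(27/2) = 3.3276
Critical value for a one-sided test at α = 0.025: z_α = 1.960.
Power = P(Z > 1.960 − δ) = Φ(1.368) = 0.9143.
Type II error: β = 1 − power = 1 − 0.9143 = 0.0857.

β ≈ 0.086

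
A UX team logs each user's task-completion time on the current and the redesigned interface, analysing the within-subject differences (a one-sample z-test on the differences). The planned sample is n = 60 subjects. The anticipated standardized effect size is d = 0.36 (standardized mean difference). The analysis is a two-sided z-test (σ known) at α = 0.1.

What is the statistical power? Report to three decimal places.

Noncentrality parameter: δ = d·√n = 0.36 × √60 = 2.7885
Critical value for a two-sided test at α = 0.1: z_{α/2} = 1.645.
Power = Φ(δ − 1.645) + Φ(−δ − 1.645) = Φ(1.144) + Φ(-4.433) = 0.8736 + 0.0000 = 0.8736.

Power ≈ 0.874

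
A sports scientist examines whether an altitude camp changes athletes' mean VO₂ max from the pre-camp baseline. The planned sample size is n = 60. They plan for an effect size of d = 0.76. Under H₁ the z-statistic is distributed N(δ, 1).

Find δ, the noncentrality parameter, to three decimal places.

The noncentrality parameter scales effect size by the design's sample-size factor: δ = d·√n = 0.76 × √60 = 5.8869

δ ≈ 5.887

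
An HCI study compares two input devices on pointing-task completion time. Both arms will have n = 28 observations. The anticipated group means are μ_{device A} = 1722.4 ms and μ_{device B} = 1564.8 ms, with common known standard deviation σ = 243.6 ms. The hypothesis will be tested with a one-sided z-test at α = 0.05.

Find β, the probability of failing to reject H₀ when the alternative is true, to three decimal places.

β ≈ 0.219

Standardized effect: d = |μ_{device A} − μ_{device B}| / σ = |1722.4 − 1564.8| / 243.6 = 0.6470
Noncentrality parameter: δ = d·√(n/2) = 0.6470 × √(28/2) = 2.4207
One-sided α = 0.05 → critical value z_{0.05} = 1.645.
Power = Φ(δ − 1.645) = Φ(0.776) = 0.7811.
Type II error: β = 1 − power = 1 − 0.7811 = 0.2189.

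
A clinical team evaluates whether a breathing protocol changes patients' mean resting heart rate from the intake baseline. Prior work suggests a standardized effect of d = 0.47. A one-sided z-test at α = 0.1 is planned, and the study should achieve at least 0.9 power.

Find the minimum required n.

n = 30

For power 0.9 need Φ(δ − z_{0.1}) = 0.9, so δ = z_{0.1} + z_{0.10} = 1.282 + 1.282 = 2.563.
δ = d·√n ⇒ n = (δ/d)² = (2.563 / 0.47)² = 29.74.
Round up to the next whole unit.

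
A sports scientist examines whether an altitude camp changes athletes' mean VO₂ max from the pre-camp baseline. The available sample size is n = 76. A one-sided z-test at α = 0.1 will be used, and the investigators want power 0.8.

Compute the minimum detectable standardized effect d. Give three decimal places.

Need Φ(δ − 1.282) = 0.8, so δ = 1.282 + 0.842 = 2.123.
δ = d·√n ⇒ d = δ/√n = 2.123/√76 = 0.2435.

d ≈ 0.244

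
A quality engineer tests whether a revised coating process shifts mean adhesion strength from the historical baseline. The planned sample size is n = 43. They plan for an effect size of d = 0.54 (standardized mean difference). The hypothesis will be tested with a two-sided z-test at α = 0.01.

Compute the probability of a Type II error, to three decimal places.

β ≈ 0.167

Noncentrality parameter: δ = d·√n = 0.54 × √43 = 3.5410
Critical value for a two-sided test at α = 0.01: z_{α/2} = 2.576.
Power = Φ(δ − 2.576) + Φ(−δ − 2.576) = Φ(0.965) + Φ(-6.117) = 0.8328 + 0.0000 = 0.8328.
Type II error: β = 1 − power = 1 − 0.8328 = 0.1672.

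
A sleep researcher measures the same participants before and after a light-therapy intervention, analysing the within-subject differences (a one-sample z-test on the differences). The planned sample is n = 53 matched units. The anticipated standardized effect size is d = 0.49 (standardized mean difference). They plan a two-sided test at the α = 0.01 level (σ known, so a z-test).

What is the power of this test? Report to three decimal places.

Noncentrality parameter: λ = d·√n = 0.49 × √53 = 3.5673
Two-sided α = 0.01 → critical value z_{0.005} = 2.576.
Power = Φ(λ − 2.576) + Φ(−λ − 2.576) = Φ(0.991) + Φ(-6.143) = 0.8393 + 0.0000 = 0.8393.

Power ≈ 0.839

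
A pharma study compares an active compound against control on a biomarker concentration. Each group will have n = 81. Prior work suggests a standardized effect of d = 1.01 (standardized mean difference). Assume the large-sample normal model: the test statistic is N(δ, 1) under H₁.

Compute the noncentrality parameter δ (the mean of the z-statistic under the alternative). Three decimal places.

δ ≈ 6.428

The noncentrality parameter scales effect size by the design's sample-size factor: δ = d·√(n/2) = 1.01 × √(81/2) = 6.4276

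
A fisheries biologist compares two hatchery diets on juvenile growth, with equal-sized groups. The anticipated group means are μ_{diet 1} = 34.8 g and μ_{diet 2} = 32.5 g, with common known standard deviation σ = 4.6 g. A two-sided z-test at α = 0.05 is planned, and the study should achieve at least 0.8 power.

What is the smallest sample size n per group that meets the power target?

n = 63 per group

Standardized effect: d = |μ_{diet 1} − μ_{diet 2}| / σ = |34.8 − 32.5| / 4.6 = 0.5000
Set Φ(δ − 1.960) = 0.8; then δ − 1.960 = Φ⁻¹(0.8) = 0.842, giving δ = 2.802.
(For δ > 0 the lower-tail rejection region contributes negligibly to power, so the one-term inversion is standard.)
δ = d·√(n/2) ⇒ n = 2(δ/d)² = 2 × (2.802 / 0.5000)² = 62.79.
Rounding up, n = 63 per group.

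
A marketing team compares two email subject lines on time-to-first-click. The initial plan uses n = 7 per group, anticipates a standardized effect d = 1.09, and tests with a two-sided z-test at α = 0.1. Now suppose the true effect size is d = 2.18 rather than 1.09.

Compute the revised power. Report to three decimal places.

Power ≈ 0.993

With d = 2.18: δ = d·√(n/2) = 2.18 × √(7/2) = 4.0784. Critical value z_{0.05} = 1.645.
Revised power = Φ(δ − 1.645) + Φ(−δ − 1.645) = Φ(2.434) + Φ(-5.723) = 0.9925 + 0.0000 = 0.9925.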